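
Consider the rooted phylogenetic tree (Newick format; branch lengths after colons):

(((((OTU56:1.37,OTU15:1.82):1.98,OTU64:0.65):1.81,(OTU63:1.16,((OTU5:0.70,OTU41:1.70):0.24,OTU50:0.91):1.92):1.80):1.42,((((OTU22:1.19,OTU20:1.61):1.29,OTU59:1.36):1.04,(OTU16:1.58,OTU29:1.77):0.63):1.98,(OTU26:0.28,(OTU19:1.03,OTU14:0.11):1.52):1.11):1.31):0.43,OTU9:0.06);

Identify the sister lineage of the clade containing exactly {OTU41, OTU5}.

OTU50

The clade containing exactly {OTU41, OTU5} attaches to the tree at the node subtending ((OTU5,OTU41),OTU50).
The other lineage descending from that same node — the sister group — is the single tip OTU50.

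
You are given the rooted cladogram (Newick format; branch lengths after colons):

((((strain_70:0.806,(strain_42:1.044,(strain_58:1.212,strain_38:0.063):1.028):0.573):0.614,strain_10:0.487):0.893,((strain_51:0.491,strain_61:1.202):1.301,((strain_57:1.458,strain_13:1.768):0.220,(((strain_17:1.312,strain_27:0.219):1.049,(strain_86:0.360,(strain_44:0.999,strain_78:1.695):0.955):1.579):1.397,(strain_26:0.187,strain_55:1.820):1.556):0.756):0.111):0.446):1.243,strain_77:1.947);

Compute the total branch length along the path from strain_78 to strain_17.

6.590

The path runs strain_78 → … → MRCA → … → strain_17; the MRCA is the node subtending ((strain_17,strain_27),(strain_86,(strain_44,strain_78))).
Branch lengths along that path: 1.695 + 0.955 + 1.579 + 1.049 + 1.312 = 6.590.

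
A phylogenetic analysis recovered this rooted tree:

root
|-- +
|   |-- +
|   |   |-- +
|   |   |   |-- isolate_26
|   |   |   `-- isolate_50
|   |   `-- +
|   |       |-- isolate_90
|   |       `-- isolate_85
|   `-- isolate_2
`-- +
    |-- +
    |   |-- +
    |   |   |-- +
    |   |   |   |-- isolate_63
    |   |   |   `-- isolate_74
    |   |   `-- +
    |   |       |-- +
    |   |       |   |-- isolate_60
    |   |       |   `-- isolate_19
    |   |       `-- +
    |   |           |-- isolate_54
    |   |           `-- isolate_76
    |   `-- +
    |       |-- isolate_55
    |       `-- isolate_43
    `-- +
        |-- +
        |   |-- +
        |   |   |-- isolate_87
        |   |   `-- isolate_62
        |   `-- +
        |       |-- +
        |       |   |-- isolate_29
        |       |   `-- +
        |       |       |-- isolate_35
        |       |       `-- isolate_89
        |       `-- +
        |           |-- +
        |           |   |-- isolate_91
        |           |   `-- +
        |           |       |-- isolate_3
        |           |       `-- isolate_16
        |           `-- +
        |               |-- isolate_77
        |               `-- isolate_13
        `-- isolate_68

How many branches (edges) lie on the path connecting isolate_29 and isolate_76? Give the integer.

The MRCA of isolate_29 and isolate_76 is the node subtending ((((isolate_63,isolate_74),((isolate_60,isolate_19),(isolate_54,isolate_76))),(isolate_55,isolate_43)),(((isolate_87,isolate_62),((isolate_29,(isolate_35,isolate_89)),((isolate_91,(isolate_3,isolate_16)),(isolate_77,isolate_13)))),isolate_68)).
From isolate_29 up to that node: 5 branches. From isolate_76 up to the same node: 5 branches. Total: 5 + 5 = 10.

10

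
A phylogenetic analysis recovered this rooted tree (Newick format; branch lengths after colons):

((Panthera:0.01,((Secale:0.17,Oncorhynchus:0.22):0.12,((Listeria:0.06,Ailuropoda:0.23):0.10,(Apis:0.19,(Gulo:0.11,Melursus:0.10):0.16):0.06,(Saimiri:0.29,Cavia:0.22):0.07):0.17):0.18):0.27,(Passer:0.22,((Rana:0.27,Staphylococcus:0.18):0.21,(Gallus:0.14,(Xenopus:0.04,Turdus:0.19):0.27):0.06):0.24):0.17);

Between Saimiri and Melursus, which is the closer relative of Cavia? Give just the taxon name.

Saimiri

The MRCA of Cavia and Saimiri subtends (Saimiri,Cavia) (2 taxa).
The MRCA of Cavia and Melursus subtends ((Listeria,Ailuropoda),(Apis,(Gulo,Melursus)),(Saimiri,Cavia)) (7 taxa).
The first is nested inside the second, so Cavia shares a more recent common ancestor with Saimiri.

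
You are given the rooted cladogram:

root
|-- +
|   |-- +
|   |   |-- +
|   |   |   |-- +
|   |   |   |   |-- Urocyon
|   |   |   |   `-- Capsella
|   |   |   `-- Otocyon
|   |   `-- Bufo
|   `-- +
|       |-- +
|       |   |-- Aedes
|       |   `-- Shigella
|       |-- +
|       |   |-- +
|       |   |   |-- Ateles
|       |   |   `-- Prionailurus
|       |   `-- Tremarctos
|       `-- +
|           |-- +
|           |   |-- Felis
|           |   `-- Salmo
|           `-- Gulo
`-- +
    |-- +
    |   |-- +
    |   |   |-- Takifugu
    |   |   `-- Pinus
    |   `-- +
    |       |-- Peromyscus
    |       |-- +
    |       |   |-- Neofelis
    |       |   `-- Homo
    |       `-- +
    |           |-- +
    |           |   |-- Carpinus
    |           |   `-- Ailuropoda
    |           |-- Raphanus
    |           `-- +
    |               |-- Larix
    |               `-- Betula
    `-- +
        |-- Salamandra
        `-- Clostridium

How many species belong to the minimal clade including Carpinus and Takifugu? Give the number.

10

The MRCA of Carpinus and Takifugu is the node subtending ((Takifugu,Pinus),(Peromyscus,(Neofelis,Homo),((Carpinus,Ailuropoda),Raphanus,(Larix,Betula)))).
That clade contains 10 terminal taxa: Ailuropoda, Betula, Carpinus, Homo, Larix, Neofelis, Peromyscus, Pinus, Raphanus, Takifugu.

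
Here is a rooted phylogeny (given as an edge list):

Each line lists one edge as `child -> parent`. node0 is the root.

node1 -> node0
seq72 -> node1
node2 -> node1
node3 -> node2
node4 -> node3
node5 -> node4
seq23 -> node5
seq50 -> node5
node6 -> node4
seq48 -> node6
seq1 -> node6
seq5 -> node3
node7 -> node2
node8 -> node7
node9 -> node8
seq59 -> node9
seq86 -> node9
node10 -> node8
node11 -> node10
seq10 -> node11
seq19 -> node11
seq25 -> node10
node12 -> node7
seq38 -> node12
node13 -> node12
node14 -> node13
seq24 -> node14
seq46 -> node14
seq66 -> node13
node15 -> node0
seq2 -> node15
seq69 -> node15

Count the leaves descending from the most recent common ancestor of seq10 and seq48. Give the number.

The MRCA of seq10 and seq48 is the node subtending ((((seq23,seq50),(seq48,seq1)),seq5),(((seq59,seq86),((seq10,seq19),seq25)),(seq38,((seq24,seq46),seq66)))).
That clade contains 14 terminal taxa: seq1, seq10, seq19, seq23, seq24, seq25, seq38, seq46, seq48, seq5, seq50, seq59, seq66, seq86.

14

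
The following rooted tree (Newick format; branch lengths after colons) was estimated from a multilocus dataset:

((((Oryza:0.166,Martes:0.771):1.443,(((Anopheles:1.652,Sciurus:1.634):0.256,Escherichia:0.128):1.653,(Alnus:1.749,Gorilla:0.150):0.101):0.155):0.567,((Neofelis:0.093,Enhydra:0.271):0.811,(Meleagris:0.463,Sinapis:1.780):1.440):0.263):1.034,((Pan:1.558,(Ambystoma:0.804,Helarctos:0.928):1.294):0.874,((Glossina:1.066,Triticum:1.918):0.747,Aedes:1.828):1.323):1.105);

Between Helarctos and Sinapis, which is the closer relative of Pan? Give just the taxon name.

Helarctos

The MRCA of Pan and Helarctos subtends (Pan,(Ambystoma,Helarctos)) (3 taxa).
The MRCA of Pan and Sinapis is the root, subtending the entire tree (17 taxa).
The first is nested inside the second, so Pan shares a more recent common ancestor with Helarctos.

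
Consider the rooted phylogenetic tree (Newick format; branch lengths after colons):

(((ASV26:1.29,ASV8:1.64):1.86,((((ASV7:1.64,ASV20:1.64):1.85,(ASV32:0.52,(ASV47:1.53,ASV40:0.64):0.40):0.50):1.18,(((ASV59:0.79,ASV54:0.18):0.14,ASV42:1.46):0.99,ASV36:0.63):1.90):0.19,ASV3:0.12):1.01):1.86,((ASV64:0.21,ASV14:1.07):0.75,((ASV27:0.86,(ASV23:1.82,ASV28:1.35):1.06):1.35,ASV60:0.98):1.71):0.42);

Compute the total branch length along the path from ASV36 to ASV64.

The path runs ASV36 → … → MRCA → … → ASV64; the MRCA is the root of the tree.
Branch lengths along that path: 0.63 + 1.90 + 0.19 + 1.01 + 1.86 + 0.42 + 0.75 + 0.21 = 6.97.

6.97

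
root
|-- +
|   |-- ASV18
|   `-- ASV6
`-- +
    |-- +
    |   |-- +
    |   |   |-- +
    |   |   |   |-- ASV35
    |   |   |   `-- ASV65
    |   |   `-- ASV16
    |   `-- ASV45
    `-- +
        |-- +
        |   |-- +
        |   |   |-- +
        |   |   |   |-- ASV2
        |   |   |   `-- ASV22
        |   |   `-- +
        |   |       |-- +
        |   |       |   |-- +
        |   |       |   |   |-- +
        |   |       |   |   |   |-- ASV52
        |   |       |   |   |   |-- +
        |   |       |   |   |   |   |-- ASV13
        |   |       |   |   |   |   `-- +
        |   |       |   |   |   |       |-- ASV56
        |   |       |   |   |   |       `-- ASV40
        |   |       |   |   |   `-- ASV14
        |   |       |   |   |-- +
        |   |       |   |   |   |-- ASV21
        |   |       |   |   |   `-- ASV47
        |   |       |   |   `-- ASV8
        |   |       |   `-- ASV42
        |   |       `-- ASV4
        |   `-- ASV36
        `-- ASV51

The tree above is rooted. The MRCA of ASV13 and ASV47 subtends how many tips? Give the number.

The MRCA of ASV13 and ASV47 is the node subtending ((ASV52,(ASV13,(ASV56,ASV40)),ASV14),(ASV21,ASV47),ASV8).
That clade contains 8 terminal taxa: ASV13, ASV14, ASV21, ASV40, ASV47, ASV52, ASV56, ASV8.

8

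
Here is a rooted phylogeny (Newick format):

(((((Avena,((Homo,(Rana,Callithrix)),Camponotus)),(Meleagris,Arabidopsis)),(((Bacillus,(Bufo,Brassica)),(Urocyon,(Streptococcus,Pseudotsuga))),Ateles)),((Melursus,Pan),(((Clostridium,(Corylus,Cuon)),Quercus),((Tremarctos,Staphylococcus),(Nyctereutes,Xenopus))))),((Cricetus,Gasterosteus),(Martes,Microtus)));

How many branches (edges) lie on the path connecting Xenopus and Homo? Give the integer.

11

The MRCA of Xenopus and Homo is the node subtending ((((Avena,((Homo,(Rana,Callithrix)),Camponotus)),(Meleagris,Arabidopsis)),(((Bacillus,(Bufo,Brassica)),(Urocyon,(Streptococcus,Pseudotsuga))),Ateles)),((Melursus,Pan),(((Clostridium,(Corylus,Cuon)),Quercus),((Tremarctos,Staphylococcus),(Nyctereutes,Xenopus))))).
From Xenopus up to that node: 5 branches. From Homo up to the same node: 6 branches. Total: 5 + 6 = 11.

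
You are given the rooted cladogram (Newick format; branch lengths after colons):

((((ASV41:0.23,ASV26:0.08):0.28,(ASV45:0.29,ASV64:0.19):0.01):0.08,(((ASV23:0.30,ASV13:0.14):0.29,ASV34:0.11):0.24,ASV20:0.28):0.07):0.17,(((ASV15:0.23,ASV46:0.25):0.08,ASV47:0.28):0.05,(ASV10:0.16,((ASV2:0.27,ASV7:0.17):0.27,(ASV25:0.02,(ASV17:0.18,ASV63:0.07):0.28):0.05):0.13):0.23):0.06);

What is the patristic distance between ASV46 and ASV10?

0.77

The path runs ASV46 → … → MRCA → … → ASV10; the MRCA is the node subtending (((ASV15,ASV46),ASV47),(ASV10,((ASV2,ASV7),(ASV25,(ASV17,ASV63))))).
Branch lengths along that path: 0.25 + 0.08 + 0.05 + 0.23 + 0.16 = 0.77.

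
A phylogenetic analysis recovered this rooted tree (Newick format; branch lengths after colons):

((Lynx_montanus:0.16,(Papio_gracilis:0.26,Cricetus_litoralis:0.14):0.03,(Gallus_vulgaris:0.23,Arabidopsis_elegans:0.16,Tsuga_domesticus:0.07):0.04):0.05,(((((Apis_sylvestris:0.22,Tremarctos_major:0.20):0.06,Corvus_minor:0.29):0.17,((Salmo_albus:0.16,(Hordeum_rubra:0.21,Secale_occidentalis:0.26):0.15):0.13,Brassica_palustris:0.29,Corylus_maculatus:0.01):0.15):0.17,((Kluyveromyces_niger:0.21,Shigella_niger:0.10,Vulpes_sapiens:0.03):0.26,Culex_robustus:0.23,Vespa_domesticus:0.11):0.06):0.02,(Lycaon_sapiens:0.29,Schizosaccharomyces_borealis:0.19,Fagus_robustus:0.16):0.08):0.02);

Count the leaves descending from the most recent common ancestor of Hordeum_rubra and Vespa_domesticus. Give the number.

The MRCA of Hordeum_rubra and Vespa_domesticus is the node subtending ((((Apis_sylvestris,Tremarctos_major),Corvus_minor),((Salmo_albus,(Hordeum_rubra,Secale_occidentalis)),Brassica_palustris,Corylus_maculatus)),((Kluyveromyces_niger,Shigella_niger,Vulpes_sapiens),Culex_robustus,Vespa_domesticus)).
That clade contains 13 terminal taxa: Apis_sylvestris, Brassica_palustris, Corvus_minor, Corylus_maculatus, Culex_robustus, Hordeum_rubra, Kluyveromyces_niger, Salmo_albus, Secale_occidentalis, Shigella_niger, Tremarctos_major, Vespa_domesticus, Vulpes_sapiens.

13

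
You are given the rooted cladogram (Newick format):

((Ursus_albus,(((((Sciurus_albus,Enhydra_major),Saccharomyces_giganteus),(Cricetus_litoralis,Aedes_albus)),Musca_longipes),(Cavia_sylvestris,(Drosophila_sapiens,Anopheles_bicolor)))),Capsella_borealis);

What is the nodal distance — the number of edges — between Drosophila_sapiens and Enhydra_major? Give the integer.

8

The MRCA of Drosophila_sapiens and Enhydra_major is the node subtending (((((Sciurus_albus,Enhydra_major),Saccharomyces_giganteus),(Cricetus_litoralis,Aedes_albus)),Musca_longipes),(Cavia_sylvestris,(Drosophila_sapiens,Anopheles_bicolor))).
From Drosophila_sapiens up to that node: 3 branches. From Enhydra_major up to the same node: 5 branches. Total: 3 + 5 = 8.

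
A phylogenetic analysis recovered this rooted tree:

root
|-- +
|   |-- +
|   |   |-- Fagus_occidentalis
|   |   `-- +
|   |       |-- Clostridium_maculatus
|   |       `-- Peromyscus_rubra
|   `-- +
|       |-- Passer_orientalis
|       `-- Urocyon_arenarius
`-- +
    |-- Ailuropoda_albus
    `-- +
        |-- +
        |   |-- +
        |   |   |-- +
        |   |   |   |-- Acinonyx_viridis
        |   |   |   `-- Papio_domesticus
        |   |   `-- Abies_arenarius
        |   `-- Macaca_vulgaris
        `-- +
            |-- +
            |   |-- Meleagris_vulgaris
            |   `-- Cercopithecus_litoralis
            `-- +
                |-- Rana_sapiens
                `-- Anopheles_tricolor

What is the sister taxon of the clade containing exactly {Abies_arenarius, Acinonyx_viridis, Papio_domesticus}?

Macaca_vulgaris

The clade containing exactly {Abies_arenarius, Acinonyx_viridis, Papio_domesticus} attaches to the tree at the node subtending (((Acinonyx_viridis,Papio_domesticus),Abies_arenarius),Macaca_vulgaris).
The other lineage descending from that same node — the sister group — is the single tip Macaca_vulgaris.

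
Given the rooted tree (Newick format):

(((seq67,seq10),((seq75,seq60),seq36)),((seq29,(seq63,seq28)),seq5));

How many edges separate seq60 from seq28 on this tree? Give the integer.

8

The MRCA of seq60 and seq28 is the root of the tree.
From seq60 up to that node: 4 branches. From seq28 up to the same node: 4 branches. Total: 4 + 4 = 8.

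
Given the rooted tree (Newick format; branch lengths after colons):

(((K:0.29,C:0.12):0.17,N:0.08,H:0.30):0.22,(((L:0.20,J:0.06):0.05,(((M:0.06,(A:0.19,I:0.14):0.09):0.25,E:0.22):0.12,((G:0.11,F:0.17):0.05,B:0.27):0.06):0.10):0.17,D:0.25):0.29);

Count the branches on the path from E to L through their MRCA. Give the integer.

5

The MRCA of E and L is the node subtending ((L,J),(((M,(A,I)),E),((G,F),B))).
From E up to that node: 3 branches. From L up to the same node: 2 branches. Total: 3 + 2 = 5.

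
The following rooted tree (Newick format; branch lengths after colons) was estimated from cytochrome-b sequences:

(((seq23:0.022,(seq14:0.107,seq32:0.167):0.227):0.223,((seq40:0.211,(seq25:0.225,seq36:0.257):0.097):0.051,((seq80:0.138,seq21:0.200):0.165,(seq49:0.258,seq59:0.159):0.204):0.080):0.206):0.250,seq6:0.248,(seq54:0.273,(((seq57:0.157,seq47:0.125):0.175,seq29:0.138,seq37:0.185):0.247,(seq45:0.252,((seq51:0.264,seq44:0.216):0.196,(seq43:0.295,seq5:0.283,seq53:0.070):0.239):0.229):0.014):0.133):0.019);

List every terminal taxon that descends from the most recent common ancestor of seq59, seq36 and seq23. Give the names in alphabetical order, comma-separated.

Tracing seq59: it sits inside (seq49,seq59).
Tracing seq36: it sits inside (seq25,seq36).
Tracing seq23: it sits inside (seq23,(seq14,seq32)).
The smallest clade enclosing all 3 is ((seq23,(seq14,seq32)),((seq40,(seq25,seq36)),((seq80,seq21),(seq49,seq59)))); the answer is its 10 terminal taxa in alphabetical order.

seq14, seq21, seq23, seq25, seq32, seq36, seq40, seq49, seq59, seq80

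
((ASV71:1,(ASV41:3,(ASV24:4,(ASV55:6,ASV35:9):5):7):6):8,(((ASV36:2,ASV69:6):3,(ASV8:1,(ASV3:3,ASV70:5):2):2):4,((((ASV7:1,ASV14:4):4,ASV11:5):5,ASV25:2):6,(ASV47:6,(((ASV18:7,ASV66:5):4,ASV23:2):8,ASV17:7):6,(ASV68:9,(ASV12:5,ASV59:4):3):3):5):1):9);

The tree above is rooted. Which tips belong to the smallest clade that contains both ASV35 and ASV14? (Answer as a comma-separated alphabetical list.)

Tracing ASV35: it sits inside (ASV55,ASV35).
Tracing ASV14: it sits inside (ASV7,ASV14).
The smallest clade enclosing both is the whole tree (their MRCA is the root), so the answer is all 22 tips in alphabetical order.

ASV11, ASV12, ASV14, ASV17, ASV18, ASV23, ASV24, ASV25, ASV3, ASV35, ASV36, ASV41, ASV47, ASV55, ASV59, ASV66, ASV68, ASV69, ASV7, ASV70, ASV71, ASV8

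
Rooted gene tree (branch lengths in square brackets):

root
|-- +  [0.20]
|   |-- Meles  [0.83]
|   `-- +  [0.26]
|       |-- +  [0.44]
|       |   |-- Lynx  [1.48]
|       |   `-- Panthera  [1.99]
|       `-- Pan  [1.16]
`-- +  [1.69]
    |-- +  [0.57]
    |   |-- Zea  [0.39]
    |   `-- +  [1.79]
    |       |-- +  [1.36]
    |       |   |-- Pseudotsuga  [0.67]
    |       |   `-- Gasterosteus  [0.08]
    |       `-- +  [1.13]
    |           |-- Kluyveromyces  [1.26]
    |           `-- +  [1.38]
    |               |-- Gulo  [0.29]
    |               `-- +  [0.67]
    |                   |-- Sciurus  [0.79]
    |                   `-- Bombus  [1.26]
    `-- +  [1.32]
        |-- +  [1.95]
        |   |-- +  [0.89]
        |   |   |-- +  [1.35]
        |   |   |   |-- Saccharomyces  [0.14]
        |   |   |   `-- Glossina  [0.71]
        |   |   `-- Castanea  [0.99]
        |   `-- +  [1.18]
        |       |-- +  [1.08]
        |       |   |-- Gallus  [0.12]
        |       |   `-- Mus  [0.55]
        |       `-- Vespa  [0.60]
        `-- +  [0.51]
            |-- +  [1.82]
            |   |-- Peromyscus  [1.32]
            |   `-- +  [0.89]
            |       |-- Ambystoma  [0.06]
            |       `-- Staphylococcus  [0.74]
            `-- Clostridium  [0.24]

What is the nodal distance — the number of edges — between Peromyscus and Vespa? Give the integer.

The MRCA of Peromyscus and Vespa is the node subtending ((((Saccharomyces,Glossina),Castanea),((Gallus,Mus),Vespa)),((Peromyscus,(Ambystoma,Staphylococcus)),Clostridium)).
From Peromyscus up to that node: 3 branches. From Vespa up to the same node: 3 branches. Total: 3 + 3 = 6.

6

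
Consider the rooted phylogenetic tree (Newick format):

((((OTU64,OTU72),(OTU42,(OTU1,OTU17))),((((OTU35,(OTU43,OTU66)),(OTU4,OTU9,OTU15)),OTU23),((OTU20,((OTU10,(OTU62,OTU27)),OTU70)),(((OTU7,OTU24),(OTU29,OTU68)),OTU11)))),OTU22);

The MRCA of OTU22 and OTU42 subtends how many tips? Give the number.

The MRCA of OTU22 and OTU42 is the root, so the clade is the entire tree.
That clade contains 23 terminal taxa: OTU1, OTU10, OTU11, OTU15, OTU17, OTU20, OTU22, OTU23, OTU24, OTU27, OTU29, OTU35, OTU4, OTU42, OTU43, OTU62, OTU64, OTU66, OTU68, OTU7, OTU70, OTU72, OTU9.

23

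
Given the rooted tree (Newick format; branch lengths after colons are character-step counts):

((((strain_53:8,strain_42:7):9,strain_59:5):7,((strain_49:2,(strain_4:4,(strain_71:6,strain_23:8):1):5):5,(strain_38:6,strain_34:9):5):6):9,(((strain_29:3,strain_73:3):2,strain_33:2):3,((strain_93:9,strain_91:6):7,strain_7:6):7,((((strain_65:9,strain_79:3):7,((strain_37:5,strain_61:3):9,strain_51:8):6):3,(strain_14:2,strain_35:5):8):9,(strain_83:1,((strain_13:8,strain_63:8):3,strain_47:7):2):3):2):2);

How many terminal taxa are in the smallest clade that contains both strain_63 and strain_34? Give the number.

The MRCA of strain_63 and strain_34 is the root, so the clade is the entire tree.
That clade contains 26 terminal taxa: strain_13, strain_14, strain_23, strain_29, strain_33, strain_34, strain_35, strain_37, strain_38, strain_4, strain_42, strain_47, strain_49, strain_51, strain_53, strain_59, strain_61, strain_63, strain_65, strain_7, strain_71, strain_73, strain_79, strain_83, strain_91, strain_93.

26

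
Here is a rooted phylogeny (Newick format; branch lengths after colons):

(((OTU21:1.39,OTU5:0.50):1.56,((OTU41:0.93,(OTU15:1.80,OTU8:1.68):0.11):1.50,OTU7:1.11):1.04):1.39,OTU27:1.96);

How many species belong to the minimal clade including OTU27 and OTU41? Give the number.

7

The MRCA of OTU27 and OTU41 is the root, so the clade is the entire tree.
That clade contains 7 terminal taxa: OTU15, OTU21, OTU27, OTU41, OTU5, OTU7, OTU8.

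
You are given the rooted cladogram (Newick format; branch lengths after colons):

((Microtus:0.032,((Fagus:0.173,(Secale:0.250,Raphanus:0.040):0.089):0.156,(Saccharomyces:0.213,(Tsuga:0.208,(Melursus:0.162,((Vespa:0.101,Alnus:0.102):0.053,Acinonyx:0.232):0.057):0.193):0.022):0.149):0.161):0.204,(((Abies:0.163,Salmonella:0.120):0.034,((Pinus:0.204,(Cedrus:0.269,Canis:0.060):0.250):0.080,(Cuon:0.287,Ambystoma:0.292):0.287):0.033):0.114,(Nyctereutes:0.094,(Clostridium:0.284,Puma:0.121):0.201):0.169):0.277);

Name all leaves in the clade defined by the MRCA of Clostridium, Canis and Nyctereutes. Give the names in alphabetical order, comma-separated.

Abies, Ambystoma, Canis, Cedrus, Clostridium, Cuon, Nyctereutes, Pinus, Puma, Salmonella

Tracing Clostridium: it sits inside (Clostridium,Puma).
Tracing Canis: it sits inside (Cedrus,Canis).
Tracing Nyctereutes: it sits inside (Nyctereutes,(Clostridium,Puma)).
The smallest clade enclosing all 3 is (((Abies,Salmonella),((Pinus,(Cedrus,Canis)),(Cuon,Ambystoma))),(Nyctereutes,(Clostridium,Puma))); the answer is its 10 terminal taxa in alphabetical order.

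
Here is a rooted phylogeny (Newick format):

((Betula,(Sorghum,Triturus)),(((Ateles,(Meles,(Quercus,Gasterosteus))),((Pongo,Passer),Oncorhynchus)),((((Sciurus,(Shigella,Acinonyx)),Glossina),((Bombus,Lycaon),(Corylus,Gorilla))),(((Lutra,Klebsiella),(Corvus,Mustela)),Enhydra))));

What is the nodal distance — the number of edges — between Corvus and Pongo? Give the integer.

9

The MRCA of Corvus and Pongo is the node subtending (((Ateles,(Meles,(Quercus,Gasterosteus))),((Pongo,Passer),Oncorhynchus)),((((Sciurus,(Shigella,Acinonyx)),Glossina),((Bombus,Lycaon),(Corylus,Gorilla))),(((Lutra,Klebsiella),(Corvus,Mustela)),Enhydra))).
From Corvus up to that node: 5 branches. From Pongo up to the same node: 4 branches. Total: 5 + 4 = 9.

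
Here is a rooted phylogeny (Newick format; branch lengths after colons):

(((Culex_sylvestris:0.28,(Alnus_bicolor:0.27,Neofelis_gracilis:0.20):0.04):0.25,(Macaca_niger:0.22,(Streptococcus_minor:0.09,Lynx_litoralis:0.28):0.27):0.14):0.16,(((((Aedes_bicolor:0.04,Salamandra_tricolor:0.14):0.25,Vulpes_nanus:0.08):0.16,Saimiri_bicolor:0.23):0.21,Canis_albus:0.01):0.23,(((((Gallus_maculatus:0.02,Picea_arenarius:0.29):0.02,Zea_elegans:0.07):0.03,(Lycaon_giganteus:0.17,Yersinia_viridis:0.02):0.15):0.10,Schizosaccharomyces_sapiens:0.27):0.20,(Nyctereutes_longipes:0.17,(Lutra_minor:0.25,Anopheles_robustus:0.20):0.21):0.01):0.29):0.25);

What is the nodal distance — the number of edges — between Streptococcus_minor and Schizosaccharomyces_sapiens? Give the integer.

8

The MRCA of Streptococcus_minor and Schizosaccharomyces_sapiens is the root of the tree.
From Streptococcus_minor up to that node: 4 branches. From Schizosaccharomyces_sapiens up to the same node: 4 branches. Total: 4 + 4 = 8.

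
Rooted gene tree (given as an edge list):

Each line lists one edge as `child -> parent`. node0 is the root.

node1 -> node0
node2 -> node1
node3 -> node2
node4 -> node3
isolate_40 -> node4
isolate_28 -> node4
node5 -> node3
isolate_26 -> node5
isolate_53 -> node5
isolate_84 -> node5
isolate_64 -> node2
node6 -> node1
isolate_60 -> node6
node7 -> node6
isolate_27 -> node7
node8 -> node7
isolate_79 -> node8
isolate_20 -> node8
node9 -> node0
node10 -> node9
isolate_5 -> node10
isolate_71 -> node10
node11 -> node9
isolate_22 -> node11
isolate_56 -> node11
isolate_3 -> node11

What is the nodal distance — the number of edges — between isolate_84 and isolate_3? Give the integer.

The MRCA of isolate_84 and isolate_3 is the root of the tree.
From isolate_84 up to that node: 5 branches. From isolate_3 up to the same node: 3 branches. Total: 5 + 3 = 8.

8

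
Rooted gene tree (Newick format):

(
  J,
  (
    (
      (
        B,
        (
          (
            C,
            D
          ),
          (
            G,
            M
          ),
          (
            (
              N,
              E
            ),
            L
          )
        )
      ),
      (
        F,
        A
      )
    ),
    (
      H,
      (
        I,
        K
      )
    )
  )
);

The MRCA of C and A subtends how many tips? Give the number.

The MRCA of C and A is the node subtending ((B,((C,D),(G,M),((N,E),L))),(F,A)).
That clade contains 10 terminal taxa: A, B, C, D, E, F, G, L, M, N.

10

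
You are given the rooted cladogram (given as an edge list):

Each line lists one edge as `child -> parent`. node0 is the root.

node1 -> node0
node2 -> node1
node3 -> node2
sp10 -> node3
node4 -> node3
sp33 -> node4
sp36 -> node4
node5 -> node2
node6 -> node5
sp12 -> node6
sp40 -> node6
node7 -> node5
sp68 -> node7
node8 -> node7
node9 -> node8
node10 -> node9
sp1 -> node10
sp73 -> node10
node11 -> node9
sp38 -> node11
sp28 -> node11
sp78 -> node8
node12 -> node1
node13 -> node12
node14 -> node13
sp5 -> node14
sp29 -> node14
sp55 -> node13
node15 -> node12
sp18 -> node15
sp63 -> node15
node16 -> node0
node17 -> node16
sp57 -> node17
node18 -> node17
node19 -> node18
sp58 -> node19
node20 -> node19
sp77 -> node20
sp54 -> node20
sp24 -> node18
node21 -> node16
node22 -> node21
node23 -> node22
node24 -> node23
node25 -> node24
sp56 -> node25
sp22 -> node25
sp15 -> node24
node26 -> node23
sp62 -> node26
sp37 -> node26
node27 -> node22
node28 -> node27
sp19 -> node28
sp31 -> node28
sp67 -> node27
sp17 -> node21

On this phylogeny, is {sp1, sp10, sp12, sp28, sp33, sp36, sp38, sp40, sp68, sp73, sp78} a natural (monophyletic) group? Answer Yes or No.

Yes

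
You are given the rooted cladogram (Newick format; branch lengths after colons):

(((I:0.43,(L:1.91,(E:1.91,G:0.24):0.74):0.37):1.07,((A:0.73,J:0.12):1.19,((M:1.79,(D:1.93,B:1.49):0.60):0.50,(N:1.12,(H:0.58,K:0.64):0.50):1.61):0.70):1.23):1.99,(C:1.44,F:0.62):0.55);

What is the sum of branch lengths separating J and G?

4.96

The path runs J → … → MRCA → … → G; the MRCA is the node subtending ((I,(L,(E,G))),((A,J),((M,(D,B)),(N,(H,K))))).
Branch lengths along that path: 0.12 + 1.19 + 1.23 + 1.07 + 0.37 + 0.74 + 0.24 = 4.96.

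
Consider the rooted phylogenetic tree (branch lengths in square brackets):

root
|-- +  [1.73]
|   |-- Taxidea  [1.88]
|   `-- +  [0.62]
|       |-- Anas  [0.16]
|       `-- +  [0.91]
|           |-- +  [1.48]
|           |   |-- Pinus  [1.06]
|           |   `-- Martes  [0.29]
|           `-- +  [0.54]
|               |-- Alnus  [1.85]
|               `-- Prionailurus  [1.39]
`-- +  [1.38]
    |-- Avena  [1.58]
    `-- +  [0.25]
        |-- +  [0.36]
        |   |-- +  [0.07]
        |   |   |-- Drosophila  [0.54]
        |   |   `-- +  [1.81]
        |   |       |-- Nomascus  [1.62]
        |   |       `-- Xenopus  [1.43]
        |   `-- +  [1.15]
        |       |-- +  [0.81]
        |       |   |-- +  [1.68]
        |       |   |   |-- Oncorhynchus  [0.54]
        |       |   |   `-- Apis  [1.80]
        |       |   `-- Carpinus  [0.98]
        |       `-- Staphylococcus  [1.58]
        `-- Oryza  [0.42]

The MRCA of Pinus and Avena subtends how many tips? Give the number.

15

The MRCA of Pinus and Avena is the root, so the clade is the entire tree.
That clade contains 15 terminal taxa: Alnus, Anas, Apis, Avena, Carpinus, Drosophila, Martes, Nomascus, Oncorhynchus, Oryza, Pinus, Prionailurus, Staphylococcus, Taxidea, Xenopus.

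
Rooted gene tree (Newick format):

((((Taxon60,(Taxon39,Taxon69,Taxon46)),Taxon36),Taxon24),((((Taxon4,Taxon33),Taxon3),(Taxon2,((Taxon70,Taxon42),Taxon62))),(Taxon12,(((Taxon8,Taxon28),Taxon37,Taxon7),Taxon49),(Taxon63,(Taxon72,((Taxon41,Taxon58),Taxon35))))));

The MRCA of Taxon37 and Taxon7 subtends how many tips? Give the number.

4

The MRCA of Taxon37 and Taxon7 is the node subtending ((Taxon8,Taxon28),Taxon37,Taxon7).
That clade contains 4 terminal taxa: Taxon28, Taxon37, Taxon7, Taxon8.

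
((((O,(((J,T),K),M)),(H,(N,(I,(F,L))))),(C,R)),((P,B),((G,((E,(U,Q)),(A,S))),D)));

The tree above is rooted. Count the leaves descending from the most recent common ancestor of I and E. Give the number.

21

The MRCA of I and E is the root, so the clade is the entire tree.
That clade contains 21 terminal taxa: A, B, C, D, E, F, G, H, I, J, K, L, M, N, O, P, Q, R, S, T, U.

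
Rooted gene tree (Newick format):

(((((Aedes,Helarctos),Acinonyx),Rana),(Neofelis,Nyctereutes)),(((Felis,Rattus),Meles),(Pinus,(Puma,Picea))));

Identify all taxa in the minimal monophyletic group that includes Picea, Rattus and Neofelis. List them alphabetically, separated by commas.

Acinonyx, Aedes, Felis, Helarctos, Meles, Neofelis, Nyctereutes, Picea, Pinus, Puma, Rana, Rattus

Tracing Picea: it sits inside (Puma,Picea).
Tracing Rattus: it sits inside (Felis,Rattus).
Tracing Neofelis: it sits inside (Neofelis,Nyctereutes).
The smallest clade enclosing all 3 is the whole tree (their MRCA is the root), so the answer is all 12 tips in alphabetical order.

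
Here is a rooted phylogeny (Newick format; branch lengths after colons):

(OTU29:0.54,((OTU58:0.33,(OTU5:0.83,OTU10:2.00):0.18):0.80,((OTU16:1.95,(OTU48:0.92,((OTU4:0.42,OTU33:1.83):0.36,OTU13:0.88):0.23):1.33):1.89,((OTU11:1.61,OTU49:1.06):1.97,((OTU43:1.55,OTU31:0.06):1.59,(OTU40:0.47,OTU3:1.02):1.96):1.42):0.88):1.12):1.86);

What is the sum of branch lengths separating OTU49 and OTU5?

The path runs OTU49 → … → MRCA → … → OTU5; the MRCA is the node subtending ((OTU58,(OTU5,OTU10)),((OTU16,(OTU48,((OTU4,OTU33),OTU13))),((OTU11,OTU49),((OTU43,OTU31),(OTU40,OTU3))))).
Branch lengths along that path: 1.06 + 1.97 + 0.88 + 1.12 + 0.80 + 0.18 + 0.83 = 6.84.

6.84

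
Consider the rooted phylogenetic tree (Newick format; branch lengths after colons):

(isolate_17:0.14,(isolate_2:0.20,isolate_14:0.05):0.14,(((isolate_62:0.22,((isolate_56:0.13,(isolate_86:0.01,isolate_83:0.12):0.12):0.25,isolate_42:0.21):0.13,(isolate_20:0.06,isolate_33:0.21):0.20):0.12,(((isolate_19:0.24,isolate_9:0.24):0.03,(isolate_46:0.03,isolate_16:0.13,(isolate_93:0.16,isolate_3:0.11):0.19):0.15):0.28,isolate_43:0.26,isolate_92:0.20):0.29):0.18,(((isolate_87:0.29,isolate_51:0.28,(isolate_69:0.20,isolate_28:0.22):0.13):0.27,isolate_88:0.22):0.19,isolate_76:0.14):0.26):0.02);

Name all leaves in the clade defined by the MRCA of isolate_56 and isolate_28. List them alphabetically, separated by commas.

isolate_16, isolate_19, isolate_20, isolate_28, isolate_3, isolate_33, isolate_42, isolate_43, isolate_46, isolate_51, isolate_56, isolate_62, isolate_69, isolate_76, isolate_83, isolate_86, isolate_87, isolate_88, isolate_9, isolate_92, isolate_93

Tracing isolate_56: it sits inside (isolate_56,(isolate_86,isolate_83)).
Tracing isolate_28: it sits inside (isolate_69,isolate_28).
The smallest clade enclosing both is (((isolate_62,((isolate_56,(isolate_86,isolate_83)),isolate_42),(isolate_20,isolate_33)),(((isolate_19,isolate_9),(isolate_46,isolate_16,(isolate_93,isolate_3))),isolate_43,isolate_92)),(((isolate_87,isolate_51,(isolate_69,isolate_28)),isolate_88),isolate_76)); the answer is its 21 terminal taxa in alphabetical order.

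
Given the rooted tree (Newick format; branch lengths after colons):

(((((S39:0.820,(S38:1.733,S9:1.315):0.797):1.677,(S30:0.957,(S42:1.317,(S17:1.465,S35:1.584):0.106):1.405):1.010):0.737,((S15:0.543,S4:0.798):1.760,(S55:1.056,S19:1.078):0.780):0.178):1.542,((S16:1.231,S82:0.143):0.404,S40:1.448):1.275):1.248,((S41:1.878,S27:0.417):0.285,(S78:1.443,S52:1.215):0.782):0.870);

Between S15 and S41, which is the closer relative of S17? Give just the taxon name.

S15

The MRCA of S17 and S15 subtends (((S39,(S38,S9)),(S30,(S42,(S17,S35)))),((S15,S4),(S55,S19))) (11 taxa).
The MRCA of S17 and S41 is the root, subtending the entire tree (18 taxa).
The first is nested inside the second, so S17 shares a more recent common ancestor with S15.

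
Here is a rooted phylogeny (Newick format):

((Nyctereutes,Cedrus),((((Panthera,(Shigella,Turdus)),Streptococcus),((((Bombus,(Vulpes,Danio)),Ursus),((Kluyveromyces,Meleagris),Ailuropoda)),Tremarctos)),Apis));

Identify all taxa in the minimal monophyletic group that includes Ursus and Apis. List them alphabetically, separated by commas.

Ailuropoda, Apis, Bombus, Danio, Kluyveromyces, Meleagris, Panthera, Shigella, Streptococcus, Tremarctos, Turdus, Ursus, Vulpes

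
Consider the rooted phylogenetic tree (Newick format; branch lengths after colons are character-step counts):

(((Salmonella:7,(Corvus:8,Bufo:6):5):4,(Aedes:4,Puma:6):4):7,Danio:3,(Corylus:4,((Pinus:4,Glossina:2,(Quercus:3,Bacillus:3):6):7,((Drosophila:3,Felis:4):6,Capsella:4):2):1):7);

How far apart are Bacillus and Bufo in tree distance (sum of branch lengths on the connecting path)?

The path runs Bacillus → … → MRCA → … → Bufo; the MRCA is the root of the tree.
Branch lengths along that path: 3 + 6 + 7 + 1 + 7 + 7 + 4 + 5 + 6 = 46.

46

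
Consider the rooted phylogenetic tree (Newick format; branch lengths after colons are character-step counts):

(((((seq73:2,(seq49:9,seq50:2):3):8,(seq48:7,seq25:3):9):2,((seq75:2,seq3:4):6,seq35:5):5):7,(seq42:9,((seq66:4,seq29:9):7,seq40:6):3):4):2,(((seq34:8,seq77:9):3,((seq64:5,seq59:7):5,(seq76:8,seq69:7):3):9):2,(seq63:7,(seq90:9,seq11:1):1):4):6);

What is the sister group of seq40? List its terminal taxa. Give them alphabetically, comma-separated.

seq29, seq66

seq40 attaches to the tree at the node subtending ((seq66,seq29),seq40).
The other lineage descending from that same node — the sister group — is (seq66,seq29); its 2 tips in alphabetical order are the answer.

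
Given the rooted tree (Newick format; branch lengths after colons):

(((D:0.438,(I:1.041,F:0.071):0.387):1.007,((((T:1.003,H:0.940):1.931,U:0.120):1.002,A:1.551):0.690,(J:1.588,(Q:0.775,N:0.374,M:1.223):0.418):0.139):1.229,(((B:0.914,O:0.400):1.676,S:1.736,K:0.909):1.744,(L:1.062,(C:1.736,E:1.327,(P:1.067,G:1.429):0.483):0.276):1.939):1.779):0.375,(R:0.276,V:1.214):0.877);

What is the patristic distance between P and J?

The path runs P → … → MRCA → … → J; the MRCA is the node subtending ((D,(I,F)),((((T,H),U),A),(J,(Q,N,M))),(((B,O),S,K),(L,(C,E,(P,G))))).
Branch lengths along that path: 1.067 + 0.483 + 0.276 + 1.939 + 1.779 + 1.229 + 0.139 + 1.588 = 8.500.

8.500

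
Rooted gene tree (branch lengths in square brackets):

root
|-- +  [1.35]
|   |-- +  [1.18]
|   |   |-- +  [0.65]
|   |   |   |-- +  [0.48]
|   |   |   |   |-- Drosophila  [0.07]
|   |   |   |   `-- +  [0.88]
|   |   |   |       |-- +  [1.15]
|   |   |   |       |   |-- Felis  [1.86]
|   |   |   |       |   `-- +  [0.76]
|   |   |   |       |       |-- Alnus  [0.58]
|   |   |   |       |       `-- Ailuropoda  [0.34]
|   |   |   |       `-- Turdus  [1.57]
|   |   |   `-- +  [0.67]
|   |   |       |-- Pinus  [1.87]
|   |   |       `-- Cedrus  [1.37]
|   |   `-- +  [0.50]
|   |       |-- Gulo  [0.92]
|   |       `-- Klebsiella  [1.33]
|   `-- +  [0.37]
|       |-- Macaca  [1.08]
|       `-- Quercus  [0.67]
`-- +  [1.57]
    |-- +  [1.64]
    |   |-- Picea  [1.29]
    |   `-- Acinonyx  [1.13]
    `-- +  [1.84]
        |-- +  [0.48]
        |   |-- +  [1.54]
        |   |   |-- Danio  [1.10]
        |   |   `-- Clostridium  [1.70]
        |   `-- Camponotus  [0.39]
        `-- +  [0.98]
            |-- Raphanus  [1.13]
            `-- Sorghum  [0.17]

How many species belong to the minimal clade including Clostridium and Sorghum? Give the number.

5

The MRCA of Clostridium and Sorghum is the node subtending (((Danio,Clostridium),Camponotus),(Raphanus,Sorghum)).
That clade contains 5 terminal taxa: Camponotus, Clostridium, Danio, Raphanus, Sorghum.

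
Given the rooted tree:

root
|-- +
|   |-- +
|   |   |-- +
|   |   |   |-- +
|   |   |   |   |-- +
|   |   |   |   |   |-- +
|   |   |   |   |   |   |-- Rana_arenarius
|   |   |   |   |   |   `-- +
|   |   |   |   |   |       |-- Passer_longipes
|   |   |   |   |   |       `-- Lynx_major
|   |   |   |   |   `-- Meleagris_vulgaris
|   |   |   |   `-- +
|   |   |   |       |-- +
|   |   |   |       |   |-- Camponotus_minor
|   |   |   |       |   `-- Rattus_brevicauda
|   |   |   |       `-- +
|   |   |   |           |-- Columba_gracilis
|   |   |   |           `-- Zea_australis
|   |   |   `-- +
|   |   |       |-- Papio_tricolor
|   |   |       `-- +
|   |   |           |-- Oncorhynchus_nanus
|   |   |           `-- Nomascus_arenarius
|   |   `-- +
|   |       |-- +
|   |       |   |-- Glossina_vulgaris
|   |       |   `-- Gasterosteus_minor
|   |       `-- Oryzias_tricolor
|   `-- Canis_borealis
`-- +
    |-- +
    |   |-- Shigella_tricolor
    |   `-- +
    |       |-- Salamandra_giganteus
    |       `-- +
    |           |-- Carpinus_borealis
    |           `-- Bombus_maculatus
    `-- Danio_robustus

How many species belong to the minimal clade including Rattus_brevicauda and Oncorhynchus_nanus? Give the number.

11

The MRCA of Rattus_brevicauda and Oncorhynchus_nanus is the node subtending ((((Rana_arenarius,(Passer_longipes,Lynx_major)),Meleagris_vulgaris),((Camponotus_minor,Rattus_brevicauda),(Columba_gracilis,Zea_australis))),(Papio_tricolor,(Oncorhynchus_nanus,Nomascus_arenarius))).
That clade contains 11 terminal taxa: Camponotus_minor, Columba_gracilis, Lynx_major, Meleagris_vulgaris, Nomascus_arenarius, Oncorhynchus_nanus, Papio_tricolor, Passer_longipes, Rana_arenarius, Rattus_brevicauda, Zea_australis.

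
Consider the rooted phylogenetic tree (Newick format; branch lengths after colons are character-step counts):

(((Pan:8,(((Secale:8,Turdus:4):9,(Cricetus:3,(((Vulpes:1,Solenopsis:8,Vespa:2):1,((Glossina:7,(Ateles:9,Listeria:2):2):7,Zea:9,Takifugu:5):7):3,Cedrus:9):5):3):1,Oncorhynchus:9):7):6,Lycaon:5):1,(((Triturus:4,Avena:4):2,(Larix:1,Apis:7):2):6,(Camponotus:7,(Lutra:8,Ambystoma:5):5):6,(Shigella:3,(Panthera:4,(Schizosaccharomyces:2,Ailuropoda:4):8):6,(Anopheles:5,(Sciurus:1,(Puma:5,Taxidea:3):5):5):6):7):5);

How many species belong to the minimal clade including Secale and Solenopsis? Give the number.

The MRCA of Secale and Solenopsis is the node subtending ((Secale,Turdus),(Cricetus,(((Vulpes,Solenopsis,Vespa),((Glossina,(Ateles,Listeria)),Zea,Takifugu)),Cedrus))).
That clade contains 12 terminal taxa: Ateles, Cedrus, Cricetus, Glossina, Listeria, Secale, Solenopsis, Takifugu, Turdus, Vespa, Vulpes, Zea.

12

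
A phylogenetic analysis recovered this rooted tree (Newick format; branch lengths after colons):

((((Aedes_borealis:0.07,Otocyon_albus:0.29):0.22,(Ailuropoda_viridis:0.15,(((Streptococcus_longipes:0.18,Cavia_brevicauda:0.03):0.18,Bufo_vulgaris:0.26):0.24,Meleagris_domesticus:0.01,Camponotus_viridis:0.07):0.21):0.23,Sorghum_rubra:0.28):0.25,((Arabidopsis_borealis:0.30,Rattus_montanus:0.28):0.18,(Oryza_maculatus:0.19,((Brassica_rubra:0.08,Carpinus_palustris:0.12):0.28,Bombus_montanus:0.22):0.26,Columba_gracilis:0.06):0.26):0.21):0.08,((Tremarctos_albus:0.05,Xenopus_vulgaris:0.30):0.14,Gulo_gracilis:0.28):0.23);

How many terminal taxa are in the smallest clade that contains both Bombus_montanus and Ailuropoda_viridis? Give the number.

The MRCA of Bombus_montanus and Ailuropoda_viridis is the node subtending (((Aedes_borealis,Otocyon_albus),(Ailuropoda_viridis,(((Streptococcus_longipes,Cavia_brevicauda),Bufo_vulgaris),Meleagris_domesticus,Camponotus_viridis)),Sorghum_rubra),((Arabidopsis_borealis,Rattus_montanus),(Oryza_maculatus,((Brassica_rubra,Carpinus_palustris),Bombus_montanus),Columba_gracilis))).
That clade contains 16 terminal taxa: Aedes_borealis, Ailuropoda_viridis, Arabidopsis_borealis, Bombus_montanus, Brassica_rubra, Bufo_vulgaris, Camponotus_viridis, Carpinus_palustris, Cavia_brevicauda, Columba_gracilis, Meleagris_domesticus, Oryza_maculatus, Otocyon_albus, Rattus_montanus, Sorghum_rubra, Streptococcus_longipes.

16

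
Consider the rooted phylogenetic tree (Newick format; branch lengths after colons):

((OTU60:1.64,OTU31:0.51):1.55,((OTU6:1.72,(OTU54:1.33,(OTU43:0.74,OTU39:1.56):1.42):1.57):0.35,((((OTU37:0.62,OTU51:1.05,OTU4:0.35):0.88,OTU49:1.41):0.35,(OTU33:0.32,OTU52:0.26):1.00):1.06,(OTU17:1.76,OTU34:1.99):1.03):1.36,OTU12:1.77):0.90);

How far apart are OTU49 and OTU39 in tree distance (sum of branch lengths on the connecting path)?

The path runs OTU49 → … → MRCA → … → OTU39; the MRCA is the node subtending ((OTU6,(OTU54,(OTU43,OTU39))),((((OTU37,OTU51,OTU4),OTU49),(OTU33,OTU52)),(OTU17,OTU34)),OTU12).
Branch lengths along that path: 1.41 + 0.35 + 1.06 + 1.36 + 0.35 + 1.57 + 1.42 + 1.56 = 9.08.

9.08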